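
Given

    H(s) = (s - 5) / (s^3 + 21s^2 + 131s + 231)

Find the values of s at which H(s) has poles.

The poles are the roots of the denominator s^3 + 21s^2 + 131s + 231 = 0.
Trying s = -3: the polynomial evaluates to 0, so (s + 3) is a factor.
Dividing out leaves s^2 + 18s + 77 = 0.
Factoring the quadratic: (s + 11)(s + 7) = 0.

s = -3, -11, -7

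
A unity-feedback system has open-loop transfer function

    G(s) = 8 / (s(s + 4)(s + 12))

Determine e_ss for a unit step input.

e_ss = 0

G(s) has one pole at the origin.
This is a Type 1 system; for a step input the steady-state error is zero.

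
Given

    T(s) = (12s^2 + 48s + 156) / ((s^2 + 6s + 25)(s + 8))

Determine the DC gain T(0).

Set s = 0: T(0) = (156) / (200) = 39/50.

T(0) = 39/50 ≈ 0.7800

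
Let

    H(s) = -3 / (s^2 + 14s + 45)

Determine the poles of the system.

The poles are the roots of the denominator s^2 + 14s + 45 = 0.
Factoring: (s + 5)(s + 9) = 0, so s = -5 and s = -9.

s = -5, -9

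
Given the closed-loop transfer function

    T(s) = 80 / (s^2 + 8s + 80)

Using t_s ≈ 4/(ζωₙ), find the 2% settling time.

Comparing s^2 + 8s + 80 to s^2 + 2ζωₙs + ωₙ²: ωₙ = √80 ≈ 8.944 rad/s and ζ = 8/(2·√80) ≈ 0.4472.
ζωₙ = 8/2 = 4, so t_s ≈ 4/(ζωₙ) = 4/4 = 1 s.

t_s ≈ 1 s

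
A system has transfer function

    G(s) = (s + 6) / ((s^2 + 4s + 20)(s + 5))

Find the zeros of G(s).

Set the numerator to zero: s + 6 = 0.
So s = -6.

s = -6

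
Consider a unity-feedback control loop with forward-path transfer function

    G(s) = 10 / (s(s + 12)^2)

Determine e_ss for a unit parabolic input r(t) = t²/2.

G(s) has one pole at the origin.
This is a Type 1 system; Ka = lim_{s→0} s^2·G(s) = 0, so the steady-state error for a parabola input is infinite.

e_ss = ∞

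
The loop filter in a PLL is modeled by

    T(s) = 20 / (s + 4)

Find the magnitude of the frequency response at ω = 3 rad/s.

Substitute s = j3: numerator = 20, denominator = 4 + j3.
|T(j3)| = |20| / |4 + j3| = 20 / 5 = 4.

|T(j3)| = 4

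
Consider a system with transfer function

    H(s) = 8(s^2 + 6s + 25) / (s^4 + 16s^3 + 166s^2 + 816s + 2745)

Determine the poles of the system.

The poles are the roots of the denominator s^4 + 16s^3 + 166s^2 + 816s + 2745 = 0.
No real roots exist; factor into two real quadratics: (s^2 + 6s + 45)(s^2 + 10s + 61) = 0.
Each quadratic gives a conjugate pair via the quadratic formula.

s = -3 ± 6j, -5 ± 6j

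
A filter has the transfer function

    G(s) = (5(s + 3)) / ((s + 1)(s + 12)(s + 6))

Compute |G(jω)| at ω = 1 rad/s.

Substitute s = j1: numerator = 15 + j5, denominator = 53 + j89.
|G(j1)| = |15 + j5| / |53 + j89| = 15.811 / 103.59 ≈ 0.1526.

|G(j1)| ≈ 0.1526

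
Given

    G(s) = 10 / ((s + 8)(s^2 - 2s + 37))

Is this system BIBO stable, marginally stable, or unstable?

unstable

The poles can be read from the denominator factors: s = -8, 1 ± 6j.
Since the pole(s) at s = 1 ± 6j lie in the right half-plane, the system is unstable.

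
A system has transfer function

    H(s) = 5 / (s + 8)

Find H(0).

H(0) = 5/8 ≈ 0.6250

Set s = 0: H(0) = (5) / (8) = 5/8.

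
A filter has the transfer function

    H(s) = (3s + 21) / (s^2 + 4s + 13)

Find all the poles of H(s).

s = -2 + 3j, -2 - 3j

The poles are the roots of the denominator s^2 + 4s + 13 = 0.
Using the quadratic formula: s = (-4 ± √(-36))/2 = -2 ± 3j.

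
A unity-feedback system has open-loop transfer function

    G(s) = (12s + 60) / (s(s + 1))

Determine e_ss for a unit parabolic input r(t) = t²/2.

e_ss = ∞

G(s) has one pole at the origin.
This is a Type 1 system; Ka = lim_{s→0} s^2·G(s) = 0, so the steady-state error for a parabola input is infinite.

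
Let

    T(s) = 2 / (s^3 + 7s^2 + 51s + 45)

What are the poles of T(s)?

The poles are the roots of the denominator s^3 + 7s^2 + 51s + 45 = 0.
Trying s = -1: the polynomial evaluates to 0, so (s + 1) is a factor.
Dividing out leaves s^2 + 6s + 45 = 0.
The quadratic formula then gives s = -3 ± 6j.

s = -3 ± 6j, -1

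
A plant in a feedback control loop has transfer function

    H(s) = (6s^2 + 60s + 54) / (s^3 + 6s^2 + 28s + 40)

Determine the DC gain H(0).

Set s = 0: H(0) = (54) / (40) = 27/20.

H(0) = 27/20 ≈ 1.350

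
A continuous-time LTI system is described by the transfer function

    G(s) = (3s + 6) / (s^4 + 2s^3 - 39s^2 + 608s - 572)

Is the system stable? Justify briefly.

The denominator s^4 + 2s^3 - 39s^2 + 608s - 572 factors as (s^2 - 8s + 52)(s + 11)(s - 1), giving poles at s = 4 ± 6j, -11, 1.
Since the pole(s) at s = 4 + 6j, 4 - 6j, 1 lie in the right half-plane, the system is unstable.

unstable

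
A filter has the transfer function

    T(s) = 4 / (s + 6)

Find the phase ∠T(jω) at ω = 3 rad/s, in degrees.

∠T(j3) ≈ -26.57°

At s = j3: numerator = 4, denominator = 6 + j3.
∠T = ∠num − ∠den = 0° − (26.565°) = -26.57°.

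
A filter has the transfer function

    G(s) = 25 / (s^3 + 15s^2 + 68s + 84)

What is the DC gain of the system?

G(0) = 25/84 ≈ 0.2976

Set s = 0: G(0) = (25) / (84) = 25/84.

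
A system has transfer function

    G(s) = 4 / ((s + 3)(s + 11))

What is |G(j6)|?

Substitute s = j6: numerator = 4, denominator = -3 + j84.
|G(j6)| = |4| / |-3 + j84| = 4 / 84.054 ≈ 0.04759.

|G(j6)| ≈ 0.04759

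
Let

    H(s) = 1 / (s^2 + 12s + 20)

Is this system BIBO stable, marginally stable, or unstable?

The denominator s^2 + 12s + 20 factors as (s + 2)(s + 10), giving poles at s = -2, -10.
Since all poles lie strictly in the left half-plane, the system is stable.

stable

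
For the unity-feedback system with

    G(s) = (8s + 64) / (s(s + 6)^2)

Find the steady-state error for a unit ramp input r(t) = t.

e_ss = 0.5625

G(s) has one pole at the origin.
This is a Type 1 system. Kv = lim_{s→0} s·G(s) = 64/36 = 16/9.
e_ss = 1/Kv = 1/(16/9) = 9/16 ≈ 0.5625.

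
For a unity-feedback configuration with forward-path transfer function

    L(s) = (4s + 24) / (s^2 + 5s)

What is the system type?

Type 1

Factor s from the denominator: s^2 + 5s = s·(s + 5).
There is 1 pole at the origin, so the system is Type 1.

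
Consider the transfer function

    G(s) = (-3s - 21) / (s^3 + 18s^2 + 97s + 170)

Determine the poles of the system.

s = -4 ± j, -10

The poles are the roots of the denominator s^3 + 18s^2 + 97s + 170 = 0.
Trying s = -10: the polynomial evaluates to 0, so (s + 10) is a factor.
Dividing out leaves s^2 + 8s + 17 = 0.
The quadratic formula then gives s = -4 ± 1j.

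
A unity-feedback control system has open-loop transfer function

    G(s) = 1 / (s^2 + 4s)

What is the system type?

Factor s from the denominator: s^2 + 4s = s·(s + 4).
There is 1 pole at the origin, so the system is Type 1.

Type 1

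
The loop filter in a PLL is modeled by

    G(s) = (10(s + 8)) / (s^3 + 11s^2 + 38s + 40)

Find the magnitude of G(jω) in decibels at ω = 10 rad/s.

Substitute s = j10: numerator = 80 + j100, denominator = -1060 - j620.
|G(j10)| = |80 + j100| / |-1060 - j620| = 128.06 / 1228.0 ≈ 0.1043.
In decibels: 20·log₁₀(0.1043) ≈ -19.6 dB.

|G(j10)|_dB ≈ -19.6 dB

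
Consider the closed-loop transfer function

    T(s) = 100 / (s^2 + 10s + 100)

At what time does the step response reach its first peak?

Comparing s^2 + 10s + 100 to s^2 + 2ζωₙs + ωₙ²: ωₙ = 10 rad/s and ζ = 10/(2·10) = 0.5.
ζωₙ = 10/2 = 5, so ω_d = ωₙ√(1−ζ²) = √(ωₙ² − (ζωₙ)²) = √(100 − 5²) = √75 ≈ 8.660 rad/s.
t_p = π/ω_d = π/8.660 ≈ 0.3628 s.

t_p ≈ 0.3628 s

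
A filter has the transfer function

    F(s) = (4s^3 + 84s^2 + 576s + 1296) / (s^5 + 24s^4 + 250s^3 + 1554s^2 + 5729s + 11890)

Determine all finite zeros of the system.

Set the numerator to zero: 4s^3 + 84s^2 + 576s + 1296 = 0, i.e. 4·(s^3 + 21s^2 + 144s + 324) = 0.
Factoring: (s + 9)(s + 6)^2 = 0.

s = -9, -6, -6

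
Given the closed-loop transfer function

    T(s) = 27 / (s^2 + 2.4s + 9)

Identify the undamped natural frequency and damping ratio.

ωₙ = 3 rad/s, ζ = 0.4

Compare the denominator to the standard form s^2 + 2ζωₙs + ωₙ².
ωₙ² = 9, so ωₙ = 3 rad/s.
2ζωₙ = 2.4, so ζ = 2.4/(2·3) = 0.4.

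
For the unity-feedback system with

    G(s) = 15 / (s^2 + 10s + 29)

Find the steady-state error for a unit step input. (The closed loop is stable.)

e_ss = 0.6591

G(s) has no poles at the origin.
This is a Type 0 system. Kp = lim_{s→0} G(s) = 15/29.
e_ss = 1/(1 + Kp) = 1/(1 + 15/29) = 29/44 ≈ 0.6591.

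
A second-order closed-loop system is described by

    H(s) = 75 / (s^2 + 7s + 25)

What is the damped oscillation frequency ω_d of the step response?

Comparing s^2 + 7s + 25 to s^2 + 2ζωₙs + ωₙ²: ωₙ = 5 rad/s and ζ = 7/(2·5) = 0.7.
ζωₙ = 7/2 = 3.5, so ω_d = ωₙ√(1−ζ²) = √(ωₙ² − (ζωₙ)²) = √(25 − 3.5²) = √12.75 ≈ 3.571 rad/s.

ω_d ≈ 3.571 rad/s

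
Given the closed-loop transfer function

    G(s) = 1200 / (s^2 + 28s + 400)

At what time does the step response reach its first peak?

Comparing s^2 + 28s + 400 to s^2 + 2ζωₙs + ωₙ²: ωₙ = 20 rad/s and ζ = 28/(2·20) = 0.7.
ζωₙ = 28/2 = 14, so ω_d = ωₙ√(1−ζ²) = √(ωₙ² − (ζωₙ)²) = √(400 − 14²) = √204 ≈ 14.28 rad/s.
t_p = π/ω_d = π/14.28 ≈ 0.2200 s.

t_p ≈ 0.2200 s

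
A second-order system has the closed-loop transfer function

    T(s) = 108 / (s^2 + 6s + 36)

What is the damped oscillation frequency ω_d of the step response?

ω_d ≈ 5.196 rad/s

Comparing s^2 + 6s + 36 to s^2 + 2ζωₙs + ωₙ²: ωₙ = 6 rad/s and ζ = 6/(2·6) = 0.5.
ζωₙ = 6/2 = 3, so ω_d = ωₙ√(1−ζ²) = √(ωₙ² − (ζωₙ)²) = √(36 − 3²) = √27 ≈ 5.196 rad/s.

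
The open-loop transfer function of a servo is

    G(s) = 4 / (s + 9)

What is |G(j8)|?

Substitute s = j8: numerator = 4, denominator = 9 + j8.
|G(j8)| = |4| / |9 + j8| = 4 / 12.042 ≈ 0.3322.

|G(j8)| ≈ 0.3322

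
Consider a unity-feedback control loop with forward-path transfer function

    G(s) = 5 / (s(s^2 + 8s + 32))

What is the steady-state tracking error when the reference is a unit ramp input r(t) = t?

e_ss = 6.400

G(s) has one pole at the origin.
This is a Type 1 system. Kv = lim_{s→0} s·G(s) = 5/32.
e_ss = 1/Kv = 1/(5/32) = 32/5 ≈ 6.400.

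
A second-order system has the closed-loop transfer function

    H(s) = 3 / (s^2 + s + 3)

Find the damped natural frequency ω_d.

ω_d ≈ 1.658 rad/s

Comparing s^2 + s + 3 to s^2 + 2ζωₙs + ωₙ²: ωₙ = √3 ≈ 1.732 rad/s and ζ = 1/(2·√3) ≈ 0.2887.
ζωₙ = 1/2 = 0.5, so ω_d = ωₙ√(1−ζ²) = √(ωₙ² − (ζωₙ)²) = √(3 − 0.5²) = √2.75 ≈ 1.658 rad/s.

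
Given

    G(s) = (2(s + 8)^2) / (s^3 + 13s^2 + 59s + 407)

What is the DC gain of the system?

Set s = 0: G(0) = (128) / (407) = 128/407.

G(0) = 128/407 ≈ 0.3145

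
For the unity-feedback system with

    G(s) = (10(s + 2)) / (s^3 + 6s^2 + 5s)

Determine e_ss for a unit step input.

e_ss = 0

G(s) has one pole at the origin.
This is a Type 1 system; for a step input the steady-state error is zero.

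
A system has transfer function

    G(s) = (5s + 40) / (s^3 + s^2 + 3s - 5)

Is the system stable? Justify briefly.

unstable

The denominator s^3 + s^2 + 3s - 5 factors as (s^2 + 2s + 5)(s - 1), giving poles at s = -1 ± 2j, 1.
Since the pole(s) at s = 1 lie in the right half-plane, the system is unstable.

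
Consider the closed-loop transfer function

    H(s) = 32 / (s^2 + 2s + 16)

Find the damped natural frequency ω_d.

ω_d ≈ 3.873 rad/s

Comparing s^2 + 2s + 16 to s^2 + 2ζωₙs + ωₙ²: ωₙ = 4 rad/s and ζ = 2/(2·4) = 0.25.
ζωₙ = 2/2 = 1, so ω_d = ωₙ√(1−ζ²) = √(ωₙ² − (ζωₙ)²) = √(16 − 1²) = √15 ≈ 3.873 rad/s.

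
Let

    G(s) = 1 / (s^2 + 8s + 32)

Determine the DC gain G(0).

At s = 0 each factor (s + a) contributes a and each (s^2 + bs + c) contributes c.
G(0) = 1·1 / ((32)) = 1/32 = 1/32.

G(0) = 1/32 ≈ 0.03125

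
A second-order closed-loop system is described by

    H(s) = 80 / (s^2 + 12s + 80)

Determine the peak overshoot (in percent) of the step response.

Comparing s^2 + 12s + 80 to s^2 + 2ζωₙs + ωₙ²: ωₙ = √80 ≈ 8.944 rad/s and ζ = 12/(2·√80) ≈ 0.6708.
%OS = 100·exp(−πζ/√(1−ζ²)) = 100·exp(−π·0.6708/√(1−0.6708²)) ≈ 5.83%.

%OS ≈ 5.83%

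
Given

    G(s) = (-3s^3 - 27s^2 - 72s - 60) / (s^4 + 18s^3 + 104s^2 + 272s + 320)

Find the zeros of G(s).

s = -2, -2, -5

Set the numerator to zero: -3s^3 - 27s^2 - 72s - 60 = 0, i.e. -3·(s^3 + 9s^2 + 24s + 20) = 0.
Factoring: (s + 2)^2(s + 5) = 0.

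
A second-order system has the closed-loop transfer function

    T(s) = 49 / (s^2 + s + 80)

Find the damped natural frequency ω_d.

ω_d ≈ 8.930 rad/s

Comparing s^2 + s + 80 to s^2 + 2ζωₙs + ωₙ²: ωₙ = √80 ≈ 8.944 rad/s and ζ = 1/(2·√80) ≈ 0.05590.
ζωₙ = 1/2 = 0.5, so ω_d = ωₙ√(1−ζ²) = √(ωₙ² − (ζωₙ)²) = √(80 − 0.5²) = √79.75 ≈ 8.930 rad/s.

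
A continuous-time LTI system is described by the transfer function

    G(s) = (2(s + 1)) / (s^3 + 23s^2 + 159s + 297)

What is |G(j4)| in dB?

|G(j4)|_dB ≈ -36.9 dB

Substitute s = j4: numerator = 2 + j8, denominator = -71 + j572.
|G(j4)| = |2 + j8| / |-71 + j572| = 8.2462 / 576.39 ≈ 0.01431.
In decibels: 20·log₁₀(0.01431) ≈ -36.9 dB.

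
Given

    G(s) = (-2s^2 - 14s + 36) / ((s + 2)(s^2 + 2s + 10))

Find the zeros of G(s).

Set the numerator to zero: -2s^2 - 14s + 36 = 0, i.e. -2·(s^2 + 7s - 18) = 0.
Factoring: (s + 9)(s - 2) = 0.

s = -9, 2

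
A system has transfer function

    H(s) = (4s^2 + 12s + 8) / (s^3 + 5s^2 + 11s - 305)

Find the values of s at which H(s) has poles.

s = -5 ± 6j, 5

The poles are the roots of the denominator s^3 + 5s^2 + 11s - 305 = 0.
Trying s = 5: the polynomial evaluates to 0, so (s - 5) is a factor.
Dividing out leaves s^2 + 10s + 61 = 0.
The quadratic formula then gives s = -5 ± 6j.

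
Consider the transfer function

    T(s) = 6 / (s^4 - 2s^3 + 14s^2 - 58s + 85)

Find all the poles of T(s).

s = 2 + j, 2 - j, -1 + 4j, -1 - 4j

The poles are the roots of the denominator s^4 - 2s^3 + 14s^2 - 58s + 85 = 0.
No real roots exist; factor into two real quadratics: (s^2 - 4s + 5)(s^2 + 2s + 17) = 0.
Each quadratic gives a conjugate pair via the quadratic formula.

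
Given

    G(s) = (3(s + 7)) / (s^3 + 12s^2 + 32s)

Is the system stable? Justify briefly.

marginally stable

The denominator s^3 + 12s^2 + 32s factors as s(s + 8)(s + 4), giving poles at s = 0, -8, -4.
Since the simple pole(s) at s = 0 lie on the jω-axis with none in the right half-plane, the system is marginally stable.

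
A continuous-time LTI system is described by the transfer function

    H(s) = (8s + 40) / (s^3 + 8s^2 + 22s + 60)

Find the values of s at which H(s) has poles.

s = -1 + 3j, -1 - 3j, -6

The poles are the roots of the denominator s^3 + 8s^2 + 22s + 60 = 0.
Trying s = -6: the polynomial evaluates to 0, so (s + 6) is a factor.
Dividing out leaves s^2 + 2s + 10 = 0.
The quadratic formula then gives s = -1 ± 3j.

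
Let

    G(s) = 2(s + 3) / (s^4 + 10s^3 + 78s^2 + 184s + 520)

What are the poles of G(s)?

s = -1 + 3j, -1 - 3j, -4 + 6j, -4 - 6j

The poles are the roots of the denominator s^4 + 10s^3 + 78s^2 + 184s + 520 = 0.
No real roots exist; factor into two real quadratics: (s^2 + 2s + 10)(s^2 + 8s + 52) = 0.
Each quadratic gives a conjugate pair via the quadratic formula.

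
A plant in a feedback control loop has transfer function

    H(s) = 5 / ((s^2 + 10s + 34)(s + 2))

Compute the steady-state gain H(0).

At s = 0 each factor (s + a) contributes a and each (s^2 + bs + c) contributes c.
H(0) = 5·1 / ((34) · (2)) = 5/68 = 5/68.

H(0) = 5/68 ≈ 0.07353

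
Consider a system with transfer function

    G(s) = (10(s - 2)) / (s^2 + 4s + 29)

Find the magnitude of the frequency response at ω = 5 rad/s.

|G(j5)| ≈ 2.640

Substitute s = j5: numerator = -20 + j50, denominator = 4 + j20.
|G(j5)| = |-20 + j50| / |4 + j20| = 53.852 / 20.396 ≈ 2.640.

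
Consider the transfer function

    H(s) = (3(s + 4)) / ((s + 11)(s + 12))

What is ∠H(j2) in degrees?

∠H(j2) ≈ 6.798°

At s = j2: numerator = 12 + j6, denominator = 128 + j46.
∠H = ∠num − ∠den = 26.565° − (19.767°) = 6.798°.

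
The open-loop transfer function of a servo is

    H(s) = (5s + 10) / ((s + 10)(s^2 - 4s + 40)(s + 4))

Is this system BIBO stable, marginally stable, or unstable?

The poles can be read from the denominator factors: s = -10, 2 ± 6j, -4.
Since the pole(s) at s = 2 + 6j, 2 - 6j lie in the right half-plane, the system is unstable.

unstable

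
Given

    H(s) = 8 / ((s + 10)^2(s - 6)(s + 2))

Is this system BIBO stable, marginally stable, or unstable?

The poles can be read from the denominator factors: s = -10, -10, 6, -2.
Since the pole(s) at s = 6 lie in the right half-plane, the system is unstable.

unstable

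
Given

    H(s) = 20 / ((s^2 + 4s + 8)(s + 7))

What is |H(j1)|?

|H(j1)| ≈ 0.3508

Substitute s = j1: numerator = 20, denominator = 45 + j35.
|H(j1)| = |20| / |45 + j35| = 20 / 57.009 ≈ 0.3508.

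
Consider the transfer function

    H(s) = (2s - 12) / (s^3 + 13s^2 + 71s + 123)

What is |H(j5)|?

Substitute s = j5: numerator = -12 + j10, denominator = -202 + j230.
|H(j5)| = |-12 + j10| / |-202 + j230| = 15.620 / 306.11 ≈ 0.05103.

|H(j5)| ≈ 0.05103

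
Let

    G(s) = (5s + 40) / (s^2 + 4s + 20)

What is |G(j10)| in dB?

Substitute s = j10: numerator = 40 + j50, denominator = -80 + j40.
|G(j10)| = |40 + j50| / |-80 + j40| = 64.031 / 89.443 ≈ 0.7159.
In decibels: 20·log₁₀(0.7159) ≈ -2.90 dB.

|G(j10)|_dB ≈ -2.90 dB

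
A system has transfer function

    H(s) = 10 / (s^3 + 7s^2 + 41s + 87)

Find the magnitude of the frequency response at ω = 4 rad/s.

|H(j4)| ≈ 0.09701

Substitute s = j4: numerator = 10, denominator = -25 + j100.
|H(j4)| = |10| / |-25 + j100| = 10 / 103.08 ≈ 0.09701.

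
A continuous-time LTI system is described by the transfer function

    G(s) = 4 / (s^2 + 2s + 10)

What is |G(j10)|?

Substitute s = j10: numerator = 4, denominator = -90 + j20.
|G(j10)| = |4| / |-90 + j20| = 4 / 92.195 ≈ 0.04339.

|G(j10)| ≈ 0.04339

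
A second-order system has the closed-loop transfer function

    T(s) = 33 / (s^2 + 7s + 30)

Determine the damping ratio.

Compare the denominator to the standard form s^2 + 2ζωₙs + ωₙ².
ωₙ² = 30, so ωₙ = √30 ≈ 5.477 rad/s.
2ζωₙ = 7, so ζ = 7/(2·√30) ≈ 0.6390.
With ζ = 0.6390 the response is underdamped.

ζ ≈ 0.6390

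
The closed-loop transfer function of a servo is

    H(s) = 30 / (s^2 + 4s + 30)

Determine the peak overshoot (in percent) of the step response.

%OS ≈ 29.2%

Comparing s^2 + 4s + 30 to s^2 + 2ζωₙs + ωₙ²: ωₙ = √30 ≈ 5.477 rad/s and ζ = 4/(2·√30) ≈ 0.3651.
%OS = 100·exp(−πζ/√(1−ζ²)) = 100·exp(−π·0.3651/√(1−0.3651²)) ≈ 29.2%.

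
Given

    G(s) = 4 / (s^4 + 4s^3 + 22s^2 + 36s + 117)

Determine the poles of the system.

The poles are the roots of the denominator s^4 + 4s^3 + 22s^2 + 36s + 117 = 0.
No real roots exist; factor into two real quadratics: (s^2 + 9)(s^2 + 4s + 13) = 0.
Each quadratic gives a conjugate pair via the quadratic formula.

s = ±3j, -2 ± 3j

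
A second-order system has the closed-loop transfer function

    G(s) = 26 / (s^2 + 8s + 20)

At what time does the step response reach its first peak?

Comparing s^2 + 8s + 20 to s^2 + 2ζωₙs + ωₙ²: ωₙ = √20 ≈ 4.472 rad/s and ζ = 8/(2·√20) ≈ 0.8944.
ζωₙ = 8/2 = 4, so ω_d = ωₙ√(1−ζ²) = √(ωₙ² − (ζωₙ)²) = √(20 − 4²) = √4 = 2 rad/s.
t_p = π/ω_d = π/2 ≈ 1.571 s.

t_p ≈ 1.571 s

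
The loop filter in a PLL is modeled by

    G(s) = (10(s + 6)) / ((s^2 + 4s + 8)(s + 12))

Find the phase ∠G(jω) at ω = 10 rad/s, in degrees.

At s = j10: numerator = 60 + j100, denominator = -1504 - j440.
∠G = ∠num − ∠den = 59.036° − (-163.69°) = 222.7°, which wraps to -137.3°.

∠G(j10) ≈ -137.3°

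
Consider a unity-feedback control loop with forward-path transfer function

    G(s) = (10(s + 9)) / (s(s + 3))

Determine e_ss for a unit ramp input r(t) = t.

e_ss = 0.03333

G(s) has one pole at the origin.
This is a Type 1 system. Kv = lim_{s→0} s·G(s) = 90/3 = 30.
e_ss = 1/Kv = 1/(30) = 1/30 ≈ 0.03333.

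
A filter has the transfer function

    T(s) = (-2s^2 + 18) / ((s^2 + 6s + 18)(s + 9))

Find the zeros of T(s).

Set the numerator to zero: -2s^2 + 18 = 0, i.e. -2·(s^2 - 9) = 0.
Factoring: (s + 3)(s - 3) = 0.

s = -3, 3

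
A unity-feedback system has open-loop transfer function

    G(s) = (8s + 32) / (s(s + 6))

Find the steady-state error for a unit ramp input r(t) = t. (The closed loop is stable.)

G(s) has one pole at the origin.
This is a Type 1 system. Kv = lim_{s→0} s·G(s) = 32/6 = 16/3.
e_ss = 1/Kv = 1/(16/3) = 3/16 ≈ 0.1875.

e_ss = 0.1875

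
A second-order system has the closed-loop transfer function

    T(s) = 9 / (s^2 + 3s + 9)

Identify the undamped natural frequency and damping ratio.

Compare the denominator to the standard form s^2 + 2ζωₙs + ωₙ².
ωₙ² = 9, so ωₙ = 3 rad/s.
2ζωₙ = 3, so ζ = 3/(2·3) = 0.5.

ωₙ = 3 rad/s, ζ = 0.5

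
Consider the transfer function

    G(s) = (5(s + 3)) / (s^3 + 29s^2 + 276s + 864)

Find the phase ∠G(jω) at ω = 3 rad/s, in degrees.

∠G(j3) ≈ -8.027°

At s = j3: numerator = 15 + j15, denominator = 603 + j801.
∠G = ∠num − ∠den = 45° − (53.027°) = -8.027°.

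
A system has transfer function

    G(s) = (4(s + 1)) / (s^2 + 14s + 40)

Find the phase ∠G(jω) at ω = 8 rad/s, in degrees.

At s = j8: numerator = 4 + j32, denominator = -24 + j112.
∠G = ∠num − ∠den = 82.875° − (102.09°) = -19.22°.

∠G(j8) ≈ -19.22°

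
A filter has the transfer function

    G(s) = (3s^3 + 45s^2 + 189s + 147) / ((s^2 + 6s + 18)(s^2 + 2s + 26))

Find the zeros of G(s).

Set the numerator to zero: 3s^3 + 45s^2 + 189s + 147 = 0, i.e. 3·(s^3 + 15s^2 + 63s + 49) = 0.
Factoring: (s + 7)^2(s + 1) = 0.

s = -7, -1, -7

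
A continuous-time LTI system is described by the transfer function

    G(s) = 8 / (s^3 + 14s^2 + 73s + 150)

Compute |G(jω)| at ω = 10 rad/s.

Substitute s = j10: numerator = 8, denominator = -1250 - j270.
|G(j10)| = |8| / |-1250 - j270| = 8 / 1278.8 ≈ 0.006256.

|G(j10)| ≈ 0.006256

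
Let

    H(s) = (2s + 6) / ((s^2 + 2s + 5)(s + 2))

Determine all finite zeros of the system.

s = -3

Set the numerator to zero: 2s + 6 = 0, i.e. 2·(s + 3) = 0.
So s = -3.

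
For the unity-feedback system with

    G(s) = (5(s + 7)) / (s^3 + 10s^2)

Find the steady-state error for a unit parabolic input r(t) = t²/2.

G(s) has 2 poles at the origin.
This is a Type 2 system. Ka = lim_{s→0} s^2·G(s) = 35/10 = 7/2.
e_ss = 1/Ka = 1/(7/2) = 2/7 ≈ 0.2857.

e_ss = 0.2857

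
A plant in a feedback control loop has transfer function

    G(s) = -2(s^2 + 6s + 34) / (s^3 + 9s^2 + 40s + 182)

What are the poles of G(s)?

The poles are the roots of the denominator s^3 + 9s^2 + 40s + 182 = 0.
Trying s = -7: the polynomial evaluates to 0, so (s + 7) is a factor.
Dividing out leaves s^2 + 2s + 26 = 0.
The quadratic formula then gives s = -1 ± 5j.

s = -1 + 5j, -1 - 5j, -7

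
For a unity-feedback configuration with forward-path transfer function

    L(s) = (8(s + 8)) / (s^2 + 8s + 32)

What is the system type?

The denominator has no factor of s at the origin — no free integrator — so this is a Type 0 system.

Type 0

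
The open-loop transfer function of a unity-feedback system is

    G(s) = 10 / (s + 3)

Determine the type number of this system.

The denominator has no factor of s at the origin — no free integrator — so this is a Type 0 system.

Type 0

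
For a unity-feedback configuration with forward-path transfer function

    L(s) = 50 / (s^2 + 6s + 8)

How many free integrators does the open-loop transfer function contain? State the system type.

The denominator has no factor of s at the origin — no free integrator — so this is a Type 0 system.

Type 0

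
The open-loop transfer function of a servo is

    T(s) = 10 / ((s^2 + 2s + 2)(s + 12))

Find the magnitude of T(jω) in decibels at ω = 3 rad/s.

|T(j3)|_dB ≈ -21.1 dB

Substitute s = j3: numerator = 10, denominator = -102 + j51.
|T(j3)| = |10| / |-102 + j51| = 10 / 114.04 ≈ 0.08769.
In decibels: 20·log₁₀(0.08769) ≈ -21.1 dB.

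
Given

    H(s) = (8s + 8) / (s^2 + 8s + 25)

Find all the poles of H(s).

s = -4 ± 3j

The poles are the roots of the denominator s^2 + 8s + 25 = 0.
Using the quadratic formula: s = (-8 ± √(-36))/2 = -4 ± 3j.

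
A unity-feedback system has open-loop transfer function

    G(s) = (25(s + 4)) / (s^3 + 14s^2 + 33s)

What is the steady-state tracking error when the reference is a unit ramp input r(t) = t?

e_ss = 0.3300

G(s) has one pole at the origin.
This is a Type 1 system. Kv = lim_{s→0} s·G(s) = 100/33.
e_ss = 1/Kv = 1/(100/33) = 33/100 ≈ 0.3300.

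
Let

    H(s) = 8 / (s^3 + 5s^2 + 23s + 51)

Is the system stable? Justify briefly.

The denominator s^3 + 5s^2 + 23s + 51 factors as (s + 3)(s^2 + 2s + 17), giving poles at s = -3, -1 ± 4j.
Since all poles lie strictly in the left half-plane, the system is stable.

stable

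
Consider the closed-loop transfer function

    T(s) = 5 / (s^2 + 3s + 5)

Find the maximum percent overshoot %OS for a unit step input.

Comparing s^2 + 3s + 5 to s^2 + 2ζωₙs + ωₙ²: ωₙ = √5 ≈ 2.236 rad/s and ζ = 3/(2·√5) ≈ 0.6708.
%OS = 100·exp(−πζ/√(1−ζ²)) = 100·exp(−π·0.6708/√(1−0.6708²)) ≈ 5.83%.

%OS ≈ 5.83%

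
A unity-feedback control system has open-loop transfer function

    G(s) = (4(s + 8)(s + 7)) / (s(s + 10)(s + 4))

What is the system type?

Type 1

The denominator has 1 factor of s at the origin (free integrator), so this is a Type 1 system.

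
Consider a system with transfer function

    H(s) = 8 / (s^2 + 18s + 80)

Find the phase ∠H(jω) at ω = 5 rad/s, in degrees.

At s = j5: numerator = 8, denominator = 55 + j90.
∠H = ∠num − ∠den = 0° − (58.570°) = -58.57°.

∠H(j5) ≈ -58.57°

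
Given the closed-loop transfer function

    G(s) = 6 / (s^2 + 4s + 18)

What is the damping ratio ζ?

ζ ≈ 0.4714

Compare the denominator to the standard form s^2 + 2ζωₙs + ωₙ².
ωₙ² = 18, so ωₙ = √18 ≈ 4.243 rad/s.
2ζωₙ = 4, so ζ = 4/(2·√18) ≈ 0.4714.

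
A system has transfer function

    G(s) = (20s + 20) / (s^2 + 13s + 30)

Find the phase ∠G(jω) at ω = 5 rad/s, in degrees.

∠G(j5) ≈ -6.911°

At s = j5: numerator = 20 + j100, denominator = 5 + j65.
∠G = ∠num − ∠den = 78.690° − (85.601°) = -6.911°.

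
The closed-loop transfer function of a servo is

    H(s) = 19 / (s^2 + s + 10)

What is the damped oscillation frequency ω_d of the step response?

ω_d ≈ 3.122 rad/s

Comparing s^2 + s + 10 to s^2 + 2ζωₙs + ωₙ²: ωₙ = √10 ≈ 3.162 rad/s and ζ = 1/(2·√10) ≈ 0.1581.
ζωₙ = 1/2 = 0.5, so ω_d = ωₙ√(1−ζ²) = √(ωₙ² − (ζωₙ)²) = √(10 − 0.5²) = √9.75 ≈ 3.122 rad/s.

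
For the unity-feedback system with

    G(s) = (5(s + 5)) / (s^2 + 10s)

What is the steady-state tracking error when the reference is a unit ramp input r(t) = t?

G(s) has one pole at the origin.
This is a Type 1 system. Kv = lim_{s→0} s·G(s) = 25/10 = 5/2.
e_ss = 1/Kv = 1/(5/2) = 2/5 ≈ 0.4000.

e_ss = 0.4000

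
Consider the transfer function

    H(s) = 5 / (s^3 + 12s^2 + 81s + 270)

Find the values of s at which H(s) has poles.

The poles are the roots of the denominator s^3 + 12s^2 + 81s + 270 = 0.
Trying s = -6: the polynomial evaluates to 0, so (s + 6) is a factor.
Dividing out leaves s^2 + 6s + 45 = 0.
The quadratic formula then gives s = -3 ± 6j.

s = -3 ± 6j, -6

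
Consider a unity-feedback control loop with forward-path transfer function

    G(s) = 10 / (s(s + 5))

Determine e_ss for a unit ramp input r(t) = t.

G(s) has one pole at the origin.
This is a Type 1 system. Kv = lim_{s→0} s·G(s) = 10/5 = 2.
e_ss = 1/Kv = 1/(2) = 1/2 ≈ 0.5000.

e_ss = 0.5000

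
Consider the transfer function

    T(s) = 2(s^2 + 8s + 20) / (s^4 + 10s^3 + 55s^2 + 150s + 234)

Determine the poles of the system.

s = -3 + 3j, -3 - 3j, -2 + 3j, -2 - 3j

The poles are the roots of the denominator s^4 + 10s^3 + 55s^2 + 150s + 234 = 0.
No real roots exist; factor into two real quadratics: (s^2 + 6s + 18)(s^2 + 4s + 13) = 0.
Each quadratic gives a conjugate pair via the quadratic formula.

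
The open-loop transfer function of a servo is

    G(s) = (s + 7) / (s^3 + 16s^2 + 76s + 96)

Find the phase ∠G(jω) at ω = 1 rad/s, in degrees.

∠G(j1) ≈ -35.02°

At s = j1: numerator = 7 + j1, denominator = 80 + j75.
∠G = ∠num − ∠den = 8.1301° − (43.152°) = -35.02°.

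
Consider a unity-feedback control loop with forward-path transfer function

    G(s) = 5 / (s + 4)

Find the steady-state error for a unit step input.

G(s) has no poles at the origin.
This is a Type 0 system. Kp = lim_{s→0} G(s) = 5/4.
e_ss = 1/(1 + Kp) = 1/(1 + 5/4) = 4/9 ≈ 0.4444.

e_ss = 0.4444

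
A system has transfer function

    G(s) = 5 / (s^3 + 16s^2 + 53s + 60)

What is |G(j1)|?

|G(j1)| ≈ 0.07340

Substitute s = j1: numerator = 5, denominator = 44 + j52.
|G(j1)| = |5| / |44 + j52| = 5 / 68.118 ≈ 0.07340.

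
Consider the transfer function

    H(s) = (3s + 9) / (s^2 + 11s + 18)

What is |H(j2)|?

Substitute s = j2: numerator = 9 + j6, denominator = 14 + j22.
|H(j2)| = |9 + j6| / |14 + j22| = 10.817 / 26.077 ≈ 0.4148.

|H(j2)| ≈ 0.4148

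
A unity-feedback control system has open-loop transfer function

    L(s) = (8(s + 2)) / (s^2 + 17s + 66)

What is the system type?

Type 0

The denominator has no factor of s at the origin — no free integrator — so this is a Type 0 system.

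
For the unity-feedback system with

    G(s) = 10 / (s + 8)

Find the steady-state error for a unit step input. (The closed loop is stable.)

G(s) has no poles at the origin.
This is a Type 0 system. Kp = lim_{s→0} G(s) = 10/8 = 5/4.
e_ss = 1/(1 + Kp) = 1/(1 + 5/4) = 4/9 ≈ 0.4444.

e_ss = 0.4444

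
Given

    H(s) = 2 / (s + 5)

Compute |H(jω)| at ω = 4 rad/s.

|H(j4)| ≈ 0.3123

Substitute s = j4: numerator = 2, denominator = 5 + j4.
|H(j4)| = |2| / |5 + j4| = 2 / 6.4031 ≈ 0.3123.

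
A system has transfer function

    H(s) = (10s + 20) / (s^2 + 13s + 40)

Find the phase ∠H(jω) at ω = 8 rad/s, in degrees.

∠H(j8) ≈ -27.03°

At s = j8: numerator = 20 + j80, denominator = -24 + j104.
∠H = ∠num − ∠den = 75.964° − (102.99°) = -27.03°.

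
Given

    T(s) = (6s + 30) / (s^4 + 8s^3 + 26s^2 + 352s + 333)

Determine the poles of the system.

The poles are the roots of the denominator s^4 + 8s^3 + 26s^2 + 352s + 333 = 0.
Trying s = -1: the polynomial evaluates to 0, so (s + 1) is a factor.
Dividing out leaves s^3 + 7s^2 + 19s + 333 = 0.
This factors further as (s^2 - 2s + 37)(s + 9) = 0.

s = 1 + 6j, 1 - 6j, -1, -9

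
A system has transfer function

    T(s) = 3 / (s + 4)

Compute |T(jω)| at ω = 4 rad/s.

|T(j4)| ≈ 0.5303

Substitute s = j4: numerator = 3, denominator = 4 + j4.
|T(j4)| = |3| / |4 + j4| = 3 / 5.6569 ≈ 0.5303.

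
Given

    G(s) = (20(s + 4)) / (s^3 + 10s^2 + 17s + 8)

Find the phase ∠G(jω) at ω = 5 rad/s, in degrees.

At s = j5: numerator = 80 + j100, denominator = -242 - j40.
∠G = ∠num − ∠den = 51.340° − (-170.61°) = 222.0°, which wraps to -138.0°.

∠G(j5) ≈ -138.0°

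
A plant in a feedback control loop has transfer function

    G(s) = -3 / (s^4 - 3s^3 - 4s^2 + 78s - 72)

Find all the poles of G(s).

The poles are the roots of the denominator s^4 - 3s^3 - 4s^2 + 78s - 72 = 0.
Trying s = 1: the polynomial evaluates to 0, so (s - 1) is a factor.
Dividing out leaves s^3 - 2s^2 - 6s + 72 = 0.
This factors further as (s^2 - 6s + 18)(s + 4) = 0.

s = 1, 3 + 3j, 3 - 3j, -4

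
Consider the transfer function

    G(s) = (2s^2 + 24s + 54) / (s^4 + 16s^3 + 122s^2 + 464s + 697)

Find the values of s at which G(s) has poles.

The poles are the roots of the denominator s^4 + 16s^3 + 122s^2 + 464s + 697 = 0.
No real roots exist; factor into two real quadratics: (s^2 + 8s + 41)(s^2 + 8s + 17) = 0.
Each quadratic gives a conjugate pair via the quadratic formula.

s = -4 ± 5j, -4 ± j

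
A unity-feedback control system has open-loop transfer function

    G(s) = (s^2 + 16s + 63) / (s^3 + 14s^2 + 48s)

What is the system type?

Factor s from the denominator: s^3 + 14s^2 + 48s = s·(s^2 + 14s + 48).
There is 1 pole at the origin, so the system is Type 1.

Type 1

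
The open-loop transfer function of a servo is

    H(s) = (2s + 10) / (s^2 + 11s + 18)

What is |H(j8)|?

Substitute s = j8: numerator = 10 + j16, denominator = -46 + j88.
|H(j8)| = |10 + j16| / |-46 + j88| = 18.868 / 99.298 ≈ 0.1900.

|H(j8)| ≈ 0.1900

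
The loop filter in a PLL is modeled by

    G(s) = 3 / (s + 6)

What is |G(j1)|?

|G(j1)| ≈ 0.4932

Substitute s = j1: numerator = 3, denominator = 6 + j1.
|G(j1)| = |3| / |6 + j1| = 3 / 6.0828 ≈ 0.4932.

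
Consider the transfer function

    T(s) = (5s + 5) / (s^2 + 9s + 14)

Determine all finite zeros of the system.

s = -1

Set the numerator to zero: 5s + 5 = 0, i.e. 5·(s + 1) = 0.
So s = -1.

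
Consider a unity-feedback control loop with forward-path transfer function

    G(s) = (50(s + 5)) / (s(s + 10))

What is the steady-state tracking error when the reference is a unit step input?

e_ss = 0

G(s) has one pole at the origin.
This is a Type 1 system; for a step input the steady-state error is zero.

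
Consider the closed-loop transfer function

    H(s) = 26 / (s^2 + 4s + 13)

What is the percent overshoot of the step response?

%OS ≈ 12.3%

Comparing s^2 + 4s + 13 to s^2 + 2ζωₙs + ωₙ²: ωₙ = √13 ≈ 3.606 rad/s and ζ = 4/(2·√13) ≈ 0.5547.
%OS = 100·exp(−πζ/√(1−ζ²)) = 100·exp(−π·0.5547/√(1−0.5547²)) ≈ 12.3%.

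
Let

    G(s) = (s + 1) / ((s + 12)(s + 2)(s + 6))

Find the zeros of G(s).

s = -1

Set the numerator to zero: s + 1 = 0.
So s = -1.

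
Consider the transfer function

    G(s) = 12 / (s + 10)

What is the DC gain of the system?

G(0) = 6/5 ≈ 1.200

At s = 0 each factor (s + a) contributes a and each (s^2 + bs + c) contributes c.
G(0) = 12·1 / ((10)) = 12/10 = 6/5.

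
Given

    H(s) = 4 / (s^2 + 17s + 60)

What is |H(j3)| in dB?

Substitute s = j3: numerator = 4, denominator = 51 + j51.
|H(j3)| = |4| / |51 + j51| = 4 / 72.125 ≈ 0.05546.
In decibels: 20·log₁₀(0.05546) ≈ -25.1 dB.

|H(j3)|_dB ≈ -25.1 dB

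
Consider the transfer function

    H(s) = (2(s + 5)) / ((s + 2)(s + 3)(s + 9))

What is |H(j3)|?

|H(j3)| ≈ 0.08036

Substitute s = j3: numerator = 10 + j6, denominator = -72 + j126.
|H(j3)| = |10 + j6| / |-72 + j126| = 11.662 / 145.12 ≈ 0.08036.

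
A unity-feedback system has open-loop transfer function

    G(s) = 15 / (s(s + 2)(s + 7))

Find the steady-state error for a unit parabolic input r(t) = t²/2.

G(s) has one pole at the origin.
This is a Type 1 system; Ka = lim_{s→0} s^2·G(s) = 0, so the steady-state error for a parabola input is infinite.

e_ss = ∞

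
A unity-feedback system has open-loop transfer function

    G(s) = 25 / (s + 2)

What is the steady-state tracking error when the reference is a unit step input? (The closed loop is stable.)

e_ss = 0.07407

G(s) has no poles at the origin.
This is a Type 0 system. Kp = lim_{s→0} G(s) = 25/2.
e_ss = 1/(1 + Kp) = 1/(1 + 25/2) = 2/27 ≈ 0.07407.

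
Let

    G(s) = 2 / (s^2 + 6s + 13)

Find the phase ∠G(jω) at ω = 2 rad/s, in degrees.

At s = j2: numerator = 2, denominator = 9 + j12.
∠G = ∠num − ∠den = 0° − (53.130°) = -53.13°.

∠G(j2) ≈ -53.13°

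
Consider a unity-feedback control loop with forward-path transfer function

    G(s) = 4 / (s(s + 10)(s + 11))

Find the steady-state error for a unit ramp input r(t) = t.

G(s) has one pole at the origin.
This is a Type 1 system. Kv = lim_{s→0} s·G(s) = 4/110 = 2/55.
e_ss = 1/Kv = 1/(2/55) = 55/2 ≈ 27.50.

e_ss = 27.50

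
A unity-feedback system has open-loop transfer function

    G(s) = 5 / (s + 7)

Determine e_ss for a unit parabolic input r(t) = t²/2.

G(s) has no poles at the origin.
This is a Type 0 system; Ka = lim_{s→0} s^2·G(s) = 0, so the steady-state error for a parabola input is infinite.

e_ss = ∞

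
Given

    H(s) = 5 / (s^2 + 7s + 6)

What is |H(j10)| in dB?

|H(j10)|_dB ≈ -27.4 dB

Substitute s = j10: numerator = 5, denominator = -94 + j70.
|H(j10)| = |5| / |-94 + j70| = 5 / 117.20 ≈ 0.04266.
In decibels: 20·log₁₀(0.04266) ≈ -27.4 dB.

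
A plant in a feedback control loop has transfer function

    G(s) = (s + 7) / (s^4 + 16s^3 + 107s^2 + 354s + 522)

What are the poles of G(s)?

s = -3 ± 3j, -5 ± 2j

The poles are the roots of the denominator s^4 + 16s^3 + 107s^2 + 354s + 522 = 0.
No real roots exist; factor into two real quadratics: (s^2 + 6s + 18)(s^2 + 10s + 29) = 0.
Each quadratic gives a conjugate pair via the quadratic formula.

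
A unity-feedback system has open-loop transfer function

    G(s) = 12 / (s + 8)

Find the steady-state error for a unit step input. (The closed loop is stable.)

G(s) has no poles at the origin.
This is a Type 0 system. Kp = lim_{s→0} G(s) = 12/8 = 3/2.
e_ss = 1/(1 + Kp) = 1/(1 + 3/2) = 2/5 ≈ 0.4000.

e_ss = 0.4000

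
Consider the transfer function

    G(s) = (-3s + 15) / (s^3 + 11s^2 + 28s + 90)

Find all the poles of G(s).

The poles are the roots of the denominator s^3 + 11s^2 + 28s + 90 = 0.
Trying s = -9: the polynomial evaluates to 0, so (s + 9) is a factor.
Dividing out leaves s^2 + 2s + 10 = 0.
The quadratic formula then gives s = -1 ± 3j.

s = -1 + 3j, -1 - 3j, -9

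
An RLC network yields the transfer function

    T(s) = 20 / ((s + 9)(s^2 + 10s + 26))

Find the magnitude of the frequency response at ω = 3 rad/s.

|T(j3)| ≈ 0.06114

Substitute s = j3: numerator = 20, denominator = 63 + j321.
|T(j3)| = |20| / |63 + j321| = 20 / 327.12 ≈ 0.06114.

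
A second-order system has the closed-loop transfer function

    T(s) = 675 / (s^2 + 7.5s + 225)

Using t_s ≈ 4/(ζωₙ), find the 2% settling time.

t_s ≈ 1.067 s

Comparing s^2 + 7.5s + 225 to s^2 + 2ζωₙs + ωₙ²: ωₙ = 15 rad/s and ζ = 7.5/(2·15) = 0.25.
ζωₙ = 7.5/2 = 3.75, so t_s ≈ 4/(ζωₙ) = 4/3.75 ≈ 1.067 s.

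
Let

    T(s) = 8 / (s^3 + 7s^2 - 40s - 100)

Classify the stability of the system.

unstable

The denominator s^3 + 7s^2 - 40s - 100 factors as (s + 10)(s + 2)(s - 5), giving poles at s = -10, -2, 5.
Since the pole(s) at s = 5 lie in the right half-plane, the system is unstable.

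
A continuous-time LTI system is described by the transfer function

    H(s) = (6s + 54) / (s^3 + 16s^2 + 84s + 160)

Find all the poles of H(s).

The poles are the roots of the denominator s^3 + 16s^2 + 84s + 160 = 0.
Trying s = -8: the polynomial evaluates to 0, so (s + 8) is a factor.
Dividing out leaves s^2 + 8s + 20 = 0.
The quadratic formula then gives s = -4 ± 2j.

s = -8, -4 ± 2j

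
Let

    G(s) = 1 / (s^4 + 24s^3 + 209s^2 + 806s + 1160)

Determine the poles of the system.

The poles are the roots of the denominator s^4 + 24s^3 + 209s^2 + 806s + 1160 = 0.
Trying s = -4: the polynomial evaluates to 0, so (s + 4) is a factor.
Dividing out leaves s^3 + 20s^2 + 129s + 290 = 0.
This factors further as (s^2 + 10s + 29)(s + 10) = 0.

s = -5 + 2j, -5 - 2j, -4, -10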